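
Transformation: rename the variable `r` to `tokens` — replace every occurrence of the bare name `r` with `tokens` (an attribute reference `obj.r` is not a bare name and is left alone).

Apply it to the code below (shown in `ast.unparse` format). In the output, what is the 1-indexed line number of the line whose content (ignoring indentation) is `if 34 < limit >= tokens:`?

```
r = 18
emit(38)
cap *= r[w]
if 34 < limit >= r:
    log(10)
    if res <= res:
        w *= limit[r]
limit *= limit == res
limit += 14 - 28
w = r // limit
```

Transformed code:
tokens = 18
emit(38)
cap *= tokens[w]
if 34 < limit >= tokens:
    log(10)
    if res <= res:
        w *= limit[tokens]
limit *= limit == res
limit += 14 - 28
w = tokens // limit

4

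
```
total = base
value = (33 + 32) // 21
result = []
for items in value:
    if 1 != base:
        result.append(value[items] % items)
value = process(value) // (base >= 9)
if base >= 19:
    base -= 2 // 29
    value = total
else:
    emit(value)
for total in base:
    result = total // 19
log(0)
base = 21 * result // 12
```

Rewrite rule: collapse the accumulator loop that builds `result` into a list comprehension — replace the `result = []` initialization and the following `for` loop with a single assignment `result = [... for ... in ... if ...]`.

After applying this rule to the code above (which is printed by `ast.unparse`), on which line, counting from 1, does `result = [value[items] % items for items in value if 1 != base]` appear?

Transformed code:
total = base
value = (33 + 32) // 21
result = [value[items] % items for items in value if 1 != base]
value = process(value) // (base >= 9)
if base >= 19:
    base -= 2 // 29
    value = total
else:
    emit(value)
for total in base:
    result = total // 19
log(0)
base = 21 * result // 12

3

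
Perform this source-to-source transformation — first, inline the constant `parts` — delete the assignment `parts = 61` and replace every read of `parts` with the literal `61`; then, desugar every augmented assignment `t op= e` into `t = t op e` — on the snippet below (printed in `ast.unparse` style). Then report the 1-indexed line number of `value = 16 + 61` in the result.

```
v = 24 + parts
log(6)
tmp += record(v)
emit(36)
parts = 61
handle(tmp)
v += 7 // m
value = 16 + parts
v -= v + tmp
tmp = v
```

Transformed code:
v = 24 + 61
log(6)
tmp = tmp + record(v)
emit(36)
handle(tmp)
v = v + 7 // m
value = 16 + 61
v = v - (v + tmp)
tmp = v

7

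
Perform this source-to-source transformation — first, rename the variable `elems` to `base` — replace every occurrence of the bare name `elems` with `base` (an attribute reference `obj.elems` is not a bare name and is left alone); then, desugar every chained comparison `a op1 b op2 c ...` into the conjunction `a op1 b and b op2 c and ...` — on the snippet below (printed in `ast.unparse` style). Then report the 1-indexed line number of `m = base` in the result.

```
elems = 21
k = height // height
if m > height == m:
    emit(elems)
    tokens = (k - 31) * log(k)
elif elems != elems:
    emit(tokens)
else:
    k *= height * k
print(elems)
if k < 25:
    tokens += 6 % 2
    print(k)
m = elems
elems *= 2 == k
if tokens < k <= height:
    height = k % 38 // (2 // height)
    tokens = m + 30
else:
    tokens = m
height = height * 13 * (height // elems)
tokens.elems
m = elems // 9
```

14

Transformed code:
base = 21
k = height // height
if m > height and height == m:
    emit(base)
    tokens = (k - 31) * log(k)
elif base != base:
    emit(tokens)
else:
    k *= height * k
print(base)
if k < 25:
    tokens += 6 % 2
    print(k)
m = base
base *= 2 == k
if tokens < k and k <= height:
    height = k % 38 // (2 // height)
    tokens = m + 30
else:
    tokens = m
height = height * 13 * (height // base)
tokens.elems
m = base // 9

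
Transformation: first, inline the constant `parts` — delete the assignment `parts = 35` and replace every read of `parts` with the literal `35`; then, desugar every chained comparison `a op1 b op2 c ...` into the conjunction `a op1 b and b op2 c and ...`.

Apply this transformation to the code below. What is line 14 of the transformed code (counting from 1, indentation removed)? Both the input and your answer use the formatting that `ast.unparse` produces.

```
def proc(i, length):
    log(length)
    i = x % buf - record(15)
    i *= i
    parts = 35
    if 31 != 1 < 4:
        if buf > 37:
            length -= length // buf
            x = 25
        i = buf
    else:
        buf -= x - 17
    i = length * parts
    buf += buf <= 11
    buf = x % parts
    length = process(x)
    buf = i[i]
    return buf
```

buf = x % 35

Transformed code:
def proc(i, length):
    log(length)
    i = x % buf - record(15)
    i *= i
    if 31 != 1 and 1 < 4:
        if buf > 37:
            length -= length // buf
            x = 25
        i = buf
    else:
        buf -= x - 17
    i = length * 35
    buf += buf <= 11
    buf = x % 35
    length = process(x)
    buf = i[i]
    return buf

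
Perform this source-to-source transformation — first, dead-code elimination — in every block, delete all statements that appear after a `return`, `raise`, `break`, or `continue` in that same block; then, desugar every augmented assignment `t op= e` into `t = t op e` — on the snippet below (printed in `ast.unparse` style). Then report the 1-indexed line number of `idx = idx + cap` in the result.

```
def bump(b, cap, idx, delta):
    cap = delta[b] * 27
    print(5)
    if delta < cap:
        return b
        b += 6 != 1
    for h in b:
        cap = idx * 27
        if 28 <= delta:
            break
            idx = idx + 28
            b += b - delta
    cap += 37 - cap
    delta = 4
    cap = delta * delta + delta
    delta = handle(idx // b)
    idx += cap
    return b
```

14

Transformed code:
def bump(b, cap, idx, delta):
    cap = delta[b] * 27
    print(5)
    if delta < cap:
        return b
    for h in b:
        cap = idx * 27
        if 28 <= delta:
            break
    cap = cap + (37 - cap)
    delta = 4
    cap = delta * delta + delta
    delta = handle(idx // b)
    idx = idx + cap
    return b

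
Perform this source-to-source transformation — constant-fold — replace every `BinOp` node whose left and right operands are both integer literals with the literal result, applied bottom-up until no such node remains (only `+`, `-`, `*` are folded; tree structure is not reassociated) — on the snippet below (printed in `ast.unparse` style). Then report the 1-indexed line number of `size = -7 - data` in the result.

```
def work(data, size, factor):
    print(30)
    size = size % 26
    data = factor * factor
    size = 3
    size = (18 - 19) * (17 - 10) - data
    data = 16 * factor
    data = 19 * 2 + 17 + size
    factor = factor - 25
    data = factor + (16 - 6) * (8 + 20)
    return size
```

Transformed code:
def work(data, size, factor):
    print(30)
    size = size % 26
    data = factor * factor
    size = 3
    size = -7 - data
    data = 16 * factor
    data = 55 + size
    factor = factor - 25
    data = factor + 280
    return size

6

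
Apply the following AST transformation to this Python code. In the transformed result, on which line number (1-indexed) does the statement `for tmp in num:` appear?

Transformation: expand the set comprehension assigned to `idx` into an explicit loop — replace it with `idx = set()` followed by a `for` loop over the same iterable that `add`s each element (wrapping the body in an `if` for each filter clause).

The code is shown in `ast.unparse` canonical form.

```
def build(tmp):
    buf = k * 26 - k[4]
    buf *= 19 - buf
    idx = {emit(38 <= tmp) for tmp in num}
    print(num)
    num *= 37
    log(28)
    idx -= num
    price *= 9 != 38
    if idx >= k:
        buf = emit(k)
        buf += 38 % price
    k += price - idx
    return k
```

5

Transformed code:
def build(tmp):
    buf = k * 26 - k[4]
    buf *= 19 - buf
    idx = set()
    for tmp in num:
        idx.add(emit(38 <= tmp))
    print(num)
    num *= 37
    log(28)
    idx -= num
    price *= 9 != 38
    if idx >= k:
        buf = emit(k)
        buf += 38 % price
    k += price - idx
    return k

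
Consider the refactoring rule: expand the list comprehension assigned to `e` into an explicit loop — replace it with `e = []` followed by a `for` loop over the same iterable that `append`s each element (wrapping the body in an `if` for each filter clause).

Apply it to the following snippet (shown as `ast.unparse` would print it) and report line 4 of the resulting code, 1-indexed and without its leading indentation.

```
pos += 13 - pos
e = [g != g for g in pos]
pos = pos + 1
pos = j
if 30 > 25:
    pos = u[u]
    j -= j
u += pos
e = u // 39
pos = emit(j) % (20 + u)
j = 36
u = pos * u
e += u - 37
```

e.append(g != g)

Transformed code:
pos += 13 - pos
e = []
for g in pos:
    e.append(g != g)
pos = pos + 1
pos = j
if 30 > 25:
    pos = u[u]
    j -= j
u += pos
e = u // 39
pos = emit(j) % (20 + u)
j = 36
u = pos * u
e += u - 37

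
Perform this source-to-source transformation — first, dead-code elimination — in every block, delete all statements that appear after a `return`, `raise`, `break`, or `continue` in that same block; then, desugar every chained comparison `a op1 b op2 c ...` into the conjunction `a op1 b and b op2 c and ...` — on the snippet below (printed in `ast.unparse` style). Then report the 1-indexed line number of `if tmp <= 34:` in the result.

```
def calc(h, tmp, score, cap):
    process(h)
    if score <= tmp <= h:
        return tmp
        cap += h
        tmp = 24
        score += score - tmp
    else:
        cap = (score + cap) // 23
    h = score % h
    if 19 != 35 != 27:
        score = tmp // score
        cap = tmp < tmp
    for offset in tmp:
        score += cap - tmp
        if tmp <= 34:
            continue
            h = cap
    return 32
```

Transformed code:
def calc(h, tmp, score, cap):
    process(h)
    if score <= tmp and tmp <= h:
        return tmp
    else:
        cap = (score + cap) // 23
    h = score % h
    if 19 != 35 and 35 != 27:
        score = tmp // score
        cap = tmp < tmp
    for offset in tmp:
        score += cap - tmp
        if tmp <= 34:
            continue
    return 32

13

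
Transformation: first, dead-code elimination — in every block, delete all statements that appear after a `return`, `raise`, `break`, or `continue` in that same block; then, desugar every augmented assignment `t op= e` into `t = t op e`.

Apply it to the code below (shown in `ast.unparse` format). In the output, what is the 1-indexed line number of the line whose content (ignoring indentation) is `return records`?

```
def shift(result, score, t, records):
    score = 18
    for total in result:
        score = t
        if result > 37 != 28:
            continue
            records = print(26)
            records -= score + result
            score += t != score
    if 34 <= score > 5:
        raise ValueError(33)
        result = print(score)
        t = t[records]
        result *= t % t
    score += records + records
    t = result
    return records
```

11

Transformed code:
def shift(result, score, t, records):
    score = 18
    for total in result:
        score = t
        if result > 37 != 28:
            continue
    if 34 <= score > 5:
        raise ValueError(33)
    score = score + (records + records)
    t = result
    return records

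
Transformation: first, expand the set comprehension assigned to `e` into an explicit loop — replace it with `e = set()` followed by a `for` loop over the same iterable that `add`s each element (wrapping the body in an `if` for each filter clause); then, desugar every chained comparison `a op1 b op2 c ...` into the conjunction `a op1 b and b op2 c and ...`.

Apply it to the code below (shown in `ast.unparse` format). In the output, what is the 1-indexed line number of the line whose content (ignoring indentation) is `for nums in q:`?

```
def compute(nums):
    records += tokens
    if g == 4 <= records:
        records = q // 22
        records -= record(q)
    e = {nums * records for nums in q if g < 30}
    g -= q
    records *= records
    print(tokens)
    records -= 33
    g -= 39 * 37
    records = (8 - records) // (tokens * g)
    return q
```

Transformed code:
def compute(nums):
    records += tokens
    if g == 4 and 4 <= records:
        records = q // 22
        records -= record(q)
    e = set()
    for nums in q:
        if g < 30:
            e.add(nums * records)
    g -= q
    records *= records
    print(tokens)
    records -= 33
    g -= 39 * 37
    records = (8 - records) // (tokens * g)
    return q

7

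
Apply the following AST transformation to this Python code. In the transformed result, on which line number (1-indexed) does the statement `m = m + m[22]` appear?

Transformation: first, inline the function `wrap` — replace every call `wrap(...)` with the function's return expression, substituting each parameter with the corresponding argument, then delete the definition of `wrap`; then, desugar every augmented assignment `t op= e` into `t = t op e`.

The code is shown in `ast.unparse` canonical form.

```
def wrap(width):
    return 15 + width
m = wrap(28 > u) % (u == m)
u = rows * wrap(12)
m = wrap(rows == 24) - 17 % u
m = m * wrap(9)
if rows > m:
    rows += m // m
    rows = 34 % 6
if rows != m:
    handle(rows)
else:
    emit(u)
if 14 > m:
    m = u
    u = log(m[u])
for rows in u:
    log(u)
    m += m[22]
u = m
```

Transformed code:
m = (15 + (28 > u)) % (u == m)
u = rows * (15 + 12)
m = 15 + (rows == 24) - 17 % u
m = m * (15 + 9)
if rows > m:
    rows = rows + m // m
    rows = 34 % 6
if rows != m:
    handle(rows)
else:
    emit(u)
if 14 > m:
    m = u
    u = log(m[u])
for rows in u:
    log(u)
    m = m + m[22]
u = m

17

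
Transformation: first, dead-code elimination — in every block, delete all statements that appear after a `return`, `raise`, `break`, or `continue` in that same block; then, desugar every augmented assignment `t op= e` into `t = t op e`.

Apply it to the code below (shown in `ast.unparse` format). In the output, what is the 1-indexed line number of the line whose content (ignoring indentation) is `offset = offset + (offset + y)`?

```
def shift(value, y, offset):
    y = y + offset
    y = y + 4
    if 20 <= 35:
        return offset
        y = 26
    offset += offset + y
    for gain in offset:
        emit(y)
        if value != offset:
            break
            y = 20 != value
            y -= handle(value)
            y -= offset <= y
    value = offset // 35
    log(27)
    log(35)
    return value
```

6

Transformed code:
def shift(value, y, offset):
    y = y + offset
    y = y + 4
    if 20 <= 35:
        return offset
    offset = offset + (offset + y)
    for gain in offset:
        emit(y)
        if value != offset:
            break
    value = offset // 35
    log(27)
    log(35)
    return value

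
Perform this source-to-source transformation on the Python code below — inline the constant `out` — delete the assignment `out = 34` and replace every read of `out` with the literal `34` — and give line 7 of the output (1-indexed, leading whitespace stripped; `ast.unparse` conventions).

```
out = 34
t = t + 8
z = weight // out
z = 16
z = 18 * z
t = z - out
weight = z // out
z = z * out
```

Transformed code:
t = t + 8
z = weight // 34
z = 16
z = 18 * z
t = z - 34
weight = z // 34
z = z * 34

z = z * 34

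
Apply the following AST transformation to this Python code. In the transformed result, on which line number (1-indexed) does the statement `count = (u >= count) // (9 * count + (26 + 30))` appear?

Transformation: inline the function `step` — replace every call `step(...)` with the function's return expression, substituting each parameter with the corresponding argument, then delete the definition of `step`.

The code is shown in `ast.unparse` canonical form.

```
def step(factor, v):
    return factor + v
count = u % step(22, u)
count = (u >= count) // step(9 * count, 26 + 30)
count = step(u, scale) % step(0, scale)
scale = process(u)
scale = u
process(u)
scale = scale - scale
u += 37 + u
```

2

Transformed code:
count = u % (22 + u)
count = (u >= count) // (9 * count + (26 + 30))
count = (u + scale) % (0 + scale)
scale = process(u)
scale = u
process(u)
scale = scale - scale
u += 37 + u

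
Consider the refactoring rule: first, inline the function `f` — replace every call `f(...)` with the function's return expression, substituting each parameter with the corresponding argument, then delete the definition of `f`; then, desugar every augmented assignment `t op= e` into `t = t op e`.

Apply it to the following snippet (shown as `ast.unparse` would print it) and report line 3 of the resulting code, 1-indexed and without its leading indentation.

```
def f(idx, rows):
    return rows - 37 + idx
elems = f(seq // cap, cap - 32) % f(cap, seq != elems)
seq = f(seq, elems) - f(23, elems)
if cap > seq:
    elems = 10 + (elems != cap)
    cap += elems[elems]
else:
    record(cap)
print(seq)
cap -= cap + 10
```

Transformed code:
elems = (cap - 32 - 37 + seq // cap) % ((seq != elems) - 37 + cap)
seq = elems - 37 + seq - (elems - 37 + 23)
if cap > seq:
    elems = 10 + (elems != cap)
    cap = cap + elems[elems]
else:
    record(cap)
print(seq)
cap = cap - (cap + 10)

if cap > seq:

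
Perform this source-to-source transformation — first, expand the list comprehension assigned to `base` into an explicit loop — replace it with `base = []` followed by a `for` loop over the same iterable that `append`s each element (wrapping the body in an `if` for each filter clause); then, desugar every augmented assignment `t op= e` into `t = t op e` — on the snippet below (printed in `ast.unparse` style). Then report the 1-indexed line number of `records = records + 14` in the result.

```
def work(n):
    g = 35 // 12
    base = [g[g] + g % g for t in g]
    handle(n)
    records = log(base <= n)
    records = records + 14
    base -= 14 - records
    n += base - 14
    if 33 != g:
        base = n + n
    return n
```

Transformed code:
def work(n):
    g = 35 // 12
    base = []
    for t in g:
        base.append(g[g] + g % g)
    handle(n)
    records = log(base <= n)
    records = records + 14
    base = base - (14 - records)
    n = n + (base - 14)
    if 33 != g:
        base = n + n
    return n

8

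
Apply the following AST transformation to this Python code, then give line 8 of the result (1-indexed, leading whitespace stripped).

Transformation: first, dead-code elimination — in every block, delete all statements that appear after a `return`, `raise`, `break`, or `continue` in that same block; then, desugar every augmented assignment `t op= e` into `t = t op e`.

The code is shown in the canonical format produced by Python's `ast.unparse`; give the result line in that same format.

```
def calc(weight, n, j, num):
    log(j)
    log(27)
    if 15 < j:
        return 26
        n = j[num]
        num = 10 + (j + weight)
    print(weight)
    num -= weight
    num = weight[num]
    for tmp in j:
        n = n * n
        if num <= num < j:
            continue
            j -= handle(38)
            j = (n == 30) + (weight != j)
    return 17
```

Transformed code:
def calc(weight, n, j, num):
    log(j)
    log(27)
    if 15 < j:
        return 26
    print(weight)
    num = num - weight
    num = weight[num]
    for tmp in j:
        n = n * n
        if num <= num < j:
            continue
    return 17

num = weight[num]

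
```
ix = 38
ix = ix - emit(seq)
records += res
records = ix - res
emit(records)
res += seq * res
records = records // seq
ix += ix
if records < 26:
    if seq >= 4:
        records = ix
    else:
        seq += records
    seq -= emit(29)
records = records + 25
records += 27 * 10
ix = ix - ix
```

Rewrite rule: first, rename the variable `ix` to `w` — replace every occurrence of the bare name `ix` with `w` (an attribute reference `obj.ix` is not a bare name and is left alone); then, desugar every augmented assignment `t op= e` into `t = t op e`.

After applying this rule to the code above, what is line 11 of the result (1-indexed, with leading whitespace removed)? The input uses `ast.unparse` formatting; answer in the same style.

Transformed code:
w = 38
w = w - emit(seq)
records = records + res
records = w - res
emit(records)
res = res + seq * res
records = records // seq
w = w + w
if records < 26:
    if seq >= 4:
        records = w
    else:
        seq = seq + records
    seq = seq - emit(29)
records = records + 25
records = records + 27 * 10
w = w - w

records = w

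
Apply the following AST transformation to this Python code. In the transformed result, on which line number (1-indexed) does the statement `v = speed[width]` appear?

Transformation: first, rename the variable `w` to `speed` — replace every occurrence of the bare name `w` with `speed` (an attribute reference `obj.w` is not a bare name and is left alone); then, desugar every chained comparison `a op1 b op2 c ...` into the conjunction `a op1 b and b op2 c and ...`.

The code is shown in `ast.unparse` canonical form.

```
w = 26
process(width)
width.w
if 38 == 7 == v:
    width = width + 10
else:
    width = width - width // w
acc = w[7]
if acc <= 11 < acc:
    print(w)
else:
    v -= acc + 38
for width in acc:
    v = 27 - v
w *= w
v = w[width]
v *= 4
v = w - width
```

Transformed code:
speed = 26
process(width)
width.w
if 38 == 7 and 7 == v:
    width = width + 10
else:
    width = width - width // speed
acc = speed[7]
if acc <= 11 and 11 < acc:
    print(speed)
else:
    v -= acc + 38
for width in acc:
    v = 27 - v
speed *= speed
v = speed[width]
v *= 4
v = speed - width

16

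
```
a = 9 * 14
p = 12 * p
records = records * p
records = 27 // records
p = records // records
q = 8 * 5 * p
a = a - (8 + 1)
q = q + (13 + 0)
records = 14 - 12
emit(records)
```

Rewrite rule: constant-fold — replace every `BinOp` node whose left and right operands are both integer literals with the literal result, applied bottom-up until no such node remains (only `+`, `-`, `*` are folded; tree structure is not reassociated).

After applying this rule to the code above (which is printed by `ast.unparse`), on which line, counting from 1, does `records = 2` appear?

9

Transformed code:
a = 126
p = 12 * p
records = records * p
records = 27 // records
p = records // records
q = 40 * p
a = a - 9
q = q + 13
records = 2
emit(records)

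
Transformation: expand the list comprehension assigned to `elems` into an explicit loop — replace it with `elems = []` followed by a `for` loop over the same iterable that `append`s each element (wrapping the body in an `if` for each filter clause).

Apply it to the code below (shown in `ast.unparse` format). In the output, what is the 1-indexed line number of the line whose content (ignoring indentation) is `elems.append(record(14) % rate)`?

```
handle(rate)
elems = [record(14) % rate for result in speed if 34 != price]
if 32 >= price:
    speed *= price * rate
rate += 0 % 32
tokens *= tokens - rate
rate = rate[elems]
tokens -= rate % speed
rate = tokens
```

5

Transformed code:
handle(rate)
elems = []
for result in speed:
    if 34 != price:
        elems.append(record(14) % rate)
if 32 >= price:
    speed *= price * rate
rate += 0 % 32
tokens *= tokens - rate
rate = rate[elems]
tokens -= rate % speed
rate = tokens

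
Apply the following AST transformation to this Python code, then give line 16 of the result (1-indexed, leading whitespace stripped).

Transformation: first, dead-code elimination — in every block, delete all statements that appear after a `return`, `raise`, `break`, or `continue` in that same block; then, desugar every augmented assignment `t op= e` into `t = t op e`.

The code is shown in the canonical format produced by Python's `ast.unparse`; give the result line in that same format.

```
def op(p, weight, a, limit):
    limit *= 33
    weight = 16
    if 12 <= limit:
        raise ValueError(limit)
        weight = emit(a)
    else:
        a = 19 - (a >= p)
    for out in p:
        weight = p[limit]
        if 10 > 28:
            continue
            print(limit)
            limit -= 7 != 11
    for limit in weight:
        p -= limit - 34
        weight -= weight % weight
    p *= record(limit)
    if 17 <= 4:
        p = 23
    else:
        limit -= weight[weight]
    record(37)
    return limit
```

if 17 <= 4:

Transformed code:
def op(p, weight, a, limit):
    limit = limit * 33
    weight = 16
    if 12 <= limit:
        raise ValueError(limit)
    else:
        a = 19 - (a >= p)
    for out in p:
        weight = p[limit]
        if 10 > 28:
            continue
    for limit in weight:
        p = p - (limit - 34)
        weight = weight - weight % weight
    p = p * record(limit)
    if 17 <= 4:
        p = 23
    else:
        limit = limit - weight[weight]
    record(37)
    return limit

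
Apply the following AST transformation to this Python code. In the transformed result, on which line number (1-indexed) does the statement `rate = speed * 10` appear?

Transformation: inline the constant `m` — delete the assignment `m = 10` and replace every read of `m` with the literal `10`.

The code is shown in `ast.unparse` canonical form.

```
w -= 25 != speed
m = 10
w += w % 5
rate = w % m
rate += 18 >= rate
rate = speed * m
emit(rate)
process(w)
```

5

Transformed code:
w -= 25 != speed
w += w % 5
rate = w % 10
rate += 18 >= rate
rate = speed * 10
emit(rate)
process(w)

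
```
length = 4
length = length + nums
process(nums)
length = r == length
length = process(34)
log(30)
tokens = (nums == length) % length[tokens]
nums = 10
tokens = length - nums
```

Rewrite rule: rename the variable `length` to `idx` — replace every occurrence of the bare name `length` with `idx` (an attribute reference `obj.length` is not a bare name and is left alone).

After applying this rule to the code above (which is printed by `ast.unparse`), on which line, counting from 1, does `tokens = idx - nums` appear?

9

Transformed code:
idx = 4
idx = idx + nums
process(nums)
idx = r == idx
idx = process(34)
log(30)
tokens = (nums == idx) % idx[tokens]
nums = 10
tokens = idx - nums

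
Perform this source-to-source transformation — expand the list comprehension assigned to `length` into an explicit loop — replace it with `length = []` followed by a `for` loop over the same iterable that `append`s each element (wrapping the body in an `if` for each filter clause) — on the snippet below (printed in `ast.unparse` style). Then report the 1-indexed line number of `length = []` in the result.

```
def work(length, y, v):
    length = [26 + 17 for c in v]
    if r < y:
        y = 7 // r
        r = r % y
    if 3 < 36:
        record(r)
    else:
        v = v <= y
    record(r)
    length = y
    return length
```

2

Transformed code:
def work(length, y, v):
    length = []
    for c in v:
        length.append(26 + 17)
    if r < y:
        y = 7 // r
        r = r % y
    if 3 < 36:
        record(r)
    else:
        v = v <= y
    record(r)
    length = y
    return length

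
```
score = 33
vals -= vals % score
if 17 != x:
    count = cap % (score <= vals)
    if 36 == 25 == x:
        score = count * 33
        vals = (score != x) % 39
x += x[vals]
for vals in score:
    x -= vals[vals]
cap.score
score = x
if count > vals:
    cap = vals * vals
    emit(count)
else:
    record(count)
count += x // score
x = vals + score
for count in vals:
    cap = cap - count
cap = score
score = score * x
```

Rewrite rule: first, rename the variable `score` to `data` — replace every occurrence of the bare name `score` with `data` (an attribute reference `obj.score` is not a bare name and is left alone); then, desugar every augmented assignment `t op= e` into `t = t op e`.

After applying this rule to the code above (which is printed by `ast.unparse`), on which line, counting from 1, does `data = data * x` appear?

23

Transformed code:
data = 33
vals = vals - vals % data
if 17 != x:
    count = cap % (data <= vals)
    if 36 == 25 == x:
        data = count * 33
        vals = (data != x) % 39
x = x + x[vals]
for vals in data:
    x = x - vals[vals]
cap.score
data = x
if count > vals:
    cap = vals * vals
    emit(count)
else:
    record(count)
count = count + x // data
x = vals + data
for count in vals:
    cap = cap - count
cap = data
data = data * x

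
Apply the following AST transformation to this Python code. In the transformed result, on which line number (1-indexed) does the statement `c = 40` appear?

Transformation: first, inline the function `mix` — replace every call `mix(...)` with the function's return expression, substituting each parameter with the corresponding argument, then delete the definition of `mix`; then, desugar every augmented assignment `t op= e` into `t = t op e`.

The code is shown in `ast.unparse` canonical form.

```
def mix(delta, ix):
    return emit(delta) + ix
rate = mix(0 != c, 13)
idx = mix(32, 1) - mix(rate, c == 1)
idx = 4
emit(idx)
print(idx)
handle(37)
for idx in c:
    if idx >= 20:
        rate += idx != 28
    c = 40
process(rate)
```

Transformed code:
rate = emit(0 != c) + 13
idx = emit(32) + 1 - (emit(rate) + (c == 1))
idx = 4
emit(idx)
print(idx)
handle(37)
for idx in c:
    if idx >= 20:
        rate = rate + (idx != 28)
    c = 40
process(rate)

10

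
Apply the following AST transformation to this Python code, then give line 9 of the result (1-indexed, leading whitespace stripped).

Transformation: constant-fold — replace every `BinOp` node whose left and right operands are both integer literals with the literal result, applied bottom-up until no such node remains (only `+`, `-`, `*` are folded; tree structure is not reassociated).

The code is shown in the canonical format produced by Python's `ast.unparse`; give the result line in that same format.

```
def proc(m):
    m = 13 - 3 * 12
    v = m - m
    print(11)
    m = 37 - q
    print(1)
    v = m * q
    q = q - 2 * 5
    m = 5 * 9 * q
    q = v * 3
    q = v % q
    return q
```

Transformed code:
def proc(m):
    m = -23
    v = m - m
    print(11)
    m = 37 - q
    print(1)
    v = m * q
    q = q - 10
    m = 45 * q
    q = v * 3
    q = v % q
    return q

m = 45 * q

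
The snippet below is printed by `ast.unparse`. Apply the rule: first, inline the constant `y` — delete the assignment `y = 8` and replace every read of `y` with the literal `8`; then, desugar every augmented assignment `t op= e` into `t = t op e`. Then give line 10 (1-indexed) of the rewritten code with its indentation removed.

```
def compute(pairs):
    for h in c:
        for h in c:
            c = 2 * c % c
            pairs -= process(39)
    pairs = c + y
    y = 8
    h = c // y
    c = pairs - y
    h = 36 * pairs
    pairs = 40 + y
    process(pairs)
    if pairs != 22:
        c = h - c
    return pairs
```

Transformed code:
def compute(pairs):
    for h in c:
        for h in c:
            c = 2 * c % c
            pairs = pairs - process(39)
    pairs = c + 8
    h = c // 8
    c = pairs - 8
    h = 36 * pairs
    pairs = 40 + 8
    process(pairs)
    if pairs != 22:
        c = h - c
    return pairs

pairs = 40 + 8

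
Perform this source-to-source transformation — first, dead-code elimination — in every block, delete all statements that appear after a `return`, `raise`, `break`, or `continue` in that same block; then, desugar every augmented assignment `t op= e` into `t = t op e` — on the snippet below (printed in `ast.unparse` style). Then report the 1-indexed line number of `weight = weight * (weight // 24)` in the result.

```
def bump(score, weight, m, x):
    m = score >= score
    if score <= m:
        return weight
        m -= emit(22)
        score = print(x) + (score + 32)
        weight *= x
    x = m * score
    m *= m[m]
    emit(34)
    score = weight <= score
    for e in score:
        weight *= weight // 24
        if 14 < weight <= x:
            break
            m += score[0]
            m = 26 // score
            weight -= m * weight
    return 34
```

10

Transformed code:
def bump(score, weight, m, x):
    m = score >= score
    if score <= m:
        return weight
    x = m * score
    m = m * m[m]
    emit(34)
    score = weight <= score
    for e in score:
        weight = weight * (weight // 24)
        if 14 < weight <= x:
            break
    return 34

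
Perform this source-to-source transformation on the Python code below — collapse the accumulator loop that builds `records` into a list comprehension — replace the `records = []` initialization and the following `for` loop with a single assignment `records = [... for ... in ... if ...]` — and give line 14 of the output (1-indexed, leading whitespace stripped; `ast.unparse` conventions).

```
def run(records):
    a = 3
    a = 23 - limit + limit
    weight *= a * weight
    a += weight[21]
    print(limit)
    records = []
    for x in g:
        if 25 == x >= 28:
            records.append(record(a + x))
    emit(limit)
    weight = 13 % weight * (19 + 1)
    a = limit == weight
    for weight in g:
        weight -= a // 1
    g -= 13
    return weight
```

return weight

Transformed code:
def run(records):
    a = 3
    a = 23 - limit + limit
    weight *= a * weight
    a += weight[21]
    print(limit)
    records = [record(a + x) for x in g if 25 == x >= 28]
    emit(limit)
    weight = 13 % weight * (19 + 1)
    a = limit == weight
    for weight in g:
        weight -= a // 1
    g -= 13
    return weight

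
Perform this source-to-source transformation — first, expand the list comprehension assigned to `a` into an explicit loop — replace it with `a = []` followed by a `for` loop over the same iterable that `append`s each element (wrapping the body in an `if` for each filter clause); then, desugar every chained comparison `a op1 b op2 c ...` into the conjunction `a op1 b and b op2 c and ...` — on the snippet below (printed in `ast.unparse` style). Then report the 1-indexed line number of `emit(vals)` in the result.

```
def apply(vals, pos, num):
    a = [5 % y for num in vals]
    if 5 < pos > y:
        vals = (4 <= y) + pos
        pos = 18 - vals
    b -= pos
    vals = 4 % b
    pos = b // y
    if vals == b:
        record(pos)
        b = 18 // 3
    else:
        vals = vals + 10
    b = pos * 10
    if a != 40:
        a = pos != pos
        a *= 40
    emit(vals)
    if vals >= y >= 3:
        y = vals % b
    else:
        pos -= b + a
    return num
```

Transformed code:
def apply(vals, pos, num):
    a = []
    for num in vals:
        a.append(5 % y)
    if 5 < pos and pos > y:
        vals = (4 <= y) + pos
        pos = 18 - vals
    b -= pos
    vals = 4 % b
    pos = b // y
    if vals == b:
        record(pos)
        b = 18 // 3
    else:
        vals = vals + 10
    b = pos * 10
    if a != 40:
        a = pos != pos
        a *= 40
    emit(vals)
    if vals >= y and y >= 3:
        y = vals % b
    else:
        pos -= b + a
    return num

20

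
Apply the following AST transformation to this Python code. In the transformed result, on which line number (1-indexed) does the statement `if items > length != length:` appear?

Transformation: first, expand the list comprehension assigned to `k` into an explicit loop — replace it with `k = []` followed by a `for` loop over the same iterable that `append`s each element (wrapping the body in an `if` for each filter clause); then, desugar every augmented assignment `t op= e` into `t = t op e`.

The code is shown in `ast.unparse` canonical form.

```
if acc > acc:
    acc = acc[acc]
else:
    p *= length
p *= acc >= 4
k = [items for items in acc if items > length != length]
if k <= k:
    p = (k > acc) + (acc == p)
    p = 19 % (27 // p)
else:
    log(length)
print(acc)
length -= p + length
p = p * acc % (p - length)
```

Transformed code:
if acc > acc:
    acc = acc[acc]
else:
    p = p * length
p = p * (acc >= 4)
k = []
for items in acc:
    if items > length != length:
        k.append(items)
if k <= k:
    p = (k > acc) + (acc == p)
    p = 19 % (27 // p)
else:
    log(length)
print(acc)
length = length - (p + length)
p = p * acc % (p - length)

8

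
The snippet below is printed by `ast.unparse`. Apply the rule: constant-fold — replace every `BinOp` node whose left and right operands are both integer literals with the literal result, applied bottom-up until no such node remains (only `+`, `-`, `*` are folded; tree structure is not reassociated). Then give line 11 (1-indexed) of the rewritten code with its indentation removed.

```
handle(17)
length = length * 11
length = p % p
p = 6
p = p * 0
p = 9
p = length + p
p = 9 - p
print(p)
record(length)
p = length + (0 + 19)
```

Transformed code:
handle(17)
length = length * 11
length = p % p
p = 6
p = p * 0
p = 9
p = length + p
p = 9 - p
print(p)
record(length)
p = length + 19

p = length + 19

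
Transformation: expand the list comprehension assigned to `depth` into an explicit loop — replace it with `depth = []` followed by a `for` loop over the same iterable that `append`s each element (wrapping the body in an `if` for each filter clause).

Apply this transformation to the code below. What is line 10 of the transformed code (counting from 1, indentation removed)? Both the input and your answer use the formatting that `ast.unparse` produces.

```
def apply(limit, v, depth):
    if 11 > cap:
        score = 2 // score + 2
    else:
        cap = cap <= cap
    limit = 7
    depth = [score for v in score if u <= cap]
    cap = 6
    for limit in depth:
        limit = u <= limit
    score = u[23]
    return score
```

depth.append(score)

Transformed code:
def apply(limit, v, depth):
    if 11 > cap:
        score = 2 // score + 2
    else:
        cap = cap <= cap
    limit = 7
    depth = []
    for v in score:
        if u <= cap:
            depth.append(score)
    cap = 6
    for limit in depth:
        limit = u <= limit
    score = u[23]
    return score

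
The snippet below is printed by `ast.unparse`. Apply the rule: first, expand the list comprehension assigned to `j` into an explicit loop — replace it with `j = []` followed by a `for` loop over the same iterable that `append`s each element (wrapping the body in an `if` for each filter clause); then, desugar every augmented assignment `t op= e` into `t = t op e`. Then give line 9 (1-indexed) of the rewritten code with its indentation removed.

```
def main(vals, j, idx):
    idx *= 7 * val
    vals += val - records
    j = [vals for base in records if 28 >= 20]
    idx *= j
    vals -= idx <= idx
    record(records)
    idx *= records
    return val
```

vals = vals - (idx <= idx)

Transformed code:
def main(vals, j, idx):
    idx = idx * (7 * val)
    vals = vals + (val - records)
    j = []
    for base in records:
        if 28 >= 20:
            j.append(vals)
    idx = idx * j
    vals = vals - (idx <= idx)
    record(records)
    idx = idx * records
    return val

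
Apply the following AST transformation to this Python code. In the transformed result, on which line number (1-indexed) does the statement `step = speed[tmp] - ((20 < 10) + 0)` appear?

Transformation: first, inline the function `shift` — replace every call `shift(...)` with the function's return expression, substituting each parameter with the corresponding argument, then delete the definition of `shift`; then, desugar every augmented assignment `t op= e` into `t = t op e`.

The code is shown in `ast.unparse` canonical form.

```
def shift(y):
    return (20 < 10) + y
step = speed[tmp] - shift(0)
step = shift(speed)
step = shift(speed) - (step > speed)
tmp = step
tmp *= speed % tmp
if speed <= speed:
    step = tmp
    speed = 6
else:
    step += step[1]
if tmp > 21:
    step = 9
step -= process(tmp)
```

Transformed code:
step = speed[tmp] - ((20 < 10) + 0)
step = (20 < 10) + speed
step = (20 < 10) + speed - (step > speed)
tmp = step
tmp = tmp * (speed % tmp)
if speed <= speed:
    step = tmp
    speed = 6
else:
    step = step + step[1]
if tmp > 21:
    step = 9
step = step - process(tmp)

1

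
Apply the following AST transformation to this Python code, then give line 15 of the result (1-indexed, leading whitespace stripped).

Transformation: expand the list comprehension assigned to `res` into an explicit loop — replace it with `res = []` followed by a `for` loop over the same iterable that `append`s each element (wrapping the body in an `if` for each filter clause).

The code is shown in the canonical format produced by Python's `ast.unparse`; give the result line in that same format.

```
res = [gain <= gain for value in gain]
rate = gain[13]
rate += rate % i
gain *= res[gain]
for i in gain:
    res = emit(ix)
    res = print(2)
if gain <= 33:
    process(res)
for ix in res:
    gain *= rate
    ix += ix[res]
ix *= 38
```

Transformed code:
res = []
for value in gain:
    res.append(gain <= gain)
rate = gain[13]
rate += rate % i
gain *= res[gain]
for i in gain:
    res = emit(ix)
    res = print(2)
if gain <= 33:
    process(res)
for ix in res:
    gain *= rate
    ix += ix[res]
ix *= 38

ix *= 38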